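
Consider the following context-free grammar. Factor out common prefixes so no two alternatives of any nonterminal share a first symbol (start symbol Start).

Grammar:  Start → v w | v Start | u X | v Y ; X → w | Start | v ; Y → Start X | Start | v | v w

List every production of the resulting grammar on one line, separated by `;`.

Start → u X | v Start1; X → w | Start | v; Y → Start Y1 | v Y2; Start1 → w | Start | Y; Y1 → X | ε; Y2 → ε | w

Start has alternatives sharing prefix 'v': factor to Start → v Start1 with Start1 → w | Start | Y.
Y has alternatives sharing prefix 'Start': factor to Y → Start Y1 with Y1 → X | ε.
Y has alternatives sharing prefix 'v': factor to Y → v Y2 with Y2 → ε | w.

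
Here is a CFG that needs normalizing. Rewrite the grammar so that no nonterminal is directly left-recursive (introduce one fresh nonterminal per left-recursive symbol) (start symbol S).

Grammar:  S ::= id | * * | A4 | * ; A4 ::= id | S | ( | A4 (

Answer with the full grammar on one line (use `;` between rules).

S ::= id | * * | A4 | *; A4 ::= id A4' | S A4' | ( A4'; A4' ::= ( A4' | ε

Left recursion appears on A4.
For A4: α = {(}, β = {id, S, (}. Rewrite as A4 → β A4' and A4' → α A4' | ε.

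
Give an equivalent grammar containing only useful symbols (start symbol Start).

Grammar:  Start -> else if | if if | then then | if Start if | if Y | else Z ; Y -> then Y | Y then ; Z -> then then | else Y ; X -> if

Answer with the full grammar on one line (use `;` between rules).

Start -> else if | if if | then then | if Start if | else Z; Z -> then then

Generating nonterminals: {Start, X, Z}.
Reachable from Start after that: {Start, Z}.
Removed useless symbols: {X, Y} and every production mentioning them.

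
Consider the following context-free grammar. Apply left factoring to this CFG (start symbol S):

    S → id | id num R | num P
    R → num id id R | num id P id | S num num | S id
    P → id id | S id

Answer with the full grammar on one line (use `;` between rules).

S has alternatives sharing prefix 'id': factor to S → id S' with S' → ε | num R.
R has alternatives sharing prefix 'num id': factor to R → num id R' with R' → id R | P id.
R has alternatives sharing prefix 'S': factor to R → S R'' with R'' → num num | id.

S → num P | id S'; R → num id R' | S R''; P → id id | S id; S' → ε | num R; R' → id R | P id; R'' → num num | id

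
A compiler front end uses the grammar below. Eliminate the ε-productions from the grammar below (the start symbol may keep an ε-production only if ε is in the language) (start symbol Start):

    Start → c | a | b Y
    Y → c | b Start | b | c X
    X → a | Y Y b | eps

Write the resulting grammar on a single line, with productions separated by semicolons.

The nullable symbols are {X}.
ε ∉ L(G), so no ε-production is kept.

Start → c | a | b Y; Y → c | b Start | b | c X; X → a | Y Y b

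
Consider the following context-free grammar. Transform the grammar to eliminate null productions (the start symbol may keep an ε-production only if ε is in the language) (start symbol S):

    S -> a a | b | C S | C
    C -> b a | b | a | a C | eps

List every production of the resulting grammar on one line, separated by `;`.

Nullable nonterminals: {C, S}.
ε ∈ L(G) since S is nullable, so keep S → ε.
For each production, add variants omitting each subset of nullable occurrences: S → C S gives C S | C.

S -> a a | b | C S | C | ε; C -> b a | b | a | a C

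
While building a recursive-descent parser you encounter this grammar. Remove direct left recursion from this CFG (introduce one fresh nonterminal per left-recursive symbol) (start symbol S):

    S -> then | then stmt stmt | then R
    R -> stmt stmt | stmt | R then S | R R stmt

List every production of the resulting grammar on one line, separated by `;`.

S -> then | then stmt stmt | then R; R -> stmt stmt R' | stmt R'; R' -> then S R' | R stmt R' | eps

R is directly left-recursive.
For R: α = {then S, R stmt}, β = {stmt stmt, stmt}. Rewrite as R → β R' and R' → α R' | ε.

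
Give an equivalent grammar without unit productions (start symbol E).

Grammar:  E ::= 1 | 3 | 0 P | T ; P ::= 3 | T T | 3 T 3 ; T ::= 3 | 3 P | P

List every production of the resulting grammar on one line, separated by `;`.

E ::= 1 | 3 | 0 P | T T | 3 T 3 | 3 P; P ::= 3 | T T | 3 T 3; T ::= 3 | T T | 3 T 3 | 3 P

Unit pairs: E ⇒* {P, T}; T ⇒* {P}.
For every A with A ⇒* B via unit rules, add B's non-unit alternatives to A; then delete every rule of the form X → Y.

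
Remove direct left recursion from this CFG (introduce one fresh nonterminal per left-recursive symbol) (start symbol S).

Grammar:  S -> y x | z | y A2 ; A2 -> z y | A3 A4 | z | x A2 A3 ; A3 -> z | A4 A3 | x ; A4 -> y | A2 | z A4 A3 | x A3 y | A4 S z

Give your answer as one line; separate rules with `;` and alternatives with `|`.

S -> y x | z | y A2; A2 -> z y | A3 A4 | z | x A2 A3; A3 -> z | A4 A3 | x; A4 -> y A4' | A2 A4' | z A4 A3 A4' | x A3 y A4'; A4' -> S z A4' | ε

A4 is directly left-recursive.
For A4: α = {S z}, β = {y, A2, z A4 A3, x A3 y}. Rewrite as A4 → β A4' and A4' → α A4' | ε.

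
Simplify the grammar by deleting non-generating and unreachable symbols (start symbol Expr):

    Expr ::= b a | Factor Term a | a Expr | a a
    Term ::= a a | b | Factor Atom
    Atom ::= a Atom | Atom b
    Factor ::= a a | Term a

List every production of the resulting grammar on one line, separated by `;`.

Generating nonterminals: {Expr, Factor, Term}.
Reachable from Expr after that: {Expr, Factor, Term}.
Removed useless symbols: {Atom} and every production mentioning them.

Expr ::= b a | Factor Term a | a Expr | a a; Term ::= a a | b; Factor ::= a a | Term a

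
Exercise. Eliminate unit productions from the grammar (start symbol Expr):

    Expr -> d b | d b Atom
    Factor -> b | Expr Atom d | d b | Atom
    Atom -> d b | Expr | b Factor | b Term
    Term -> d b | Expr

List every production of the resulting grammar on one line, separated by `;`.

Unit pairs: Atom ⇒* {Expr}; Factor ⇒* {Atom, Expr}; Term ⇒* {Expr}.
Replace each nonterminal's rules with the union of the non-unit rules of every nonterminal it unit-derives.

Expr -> d b | d b Atom; Factor -> d b | b Factor | b Term | b | Expr Atom d | d b Atom; Atom -> d b | b Factor | b Term | d b Atom; Term -> d b | d b Atom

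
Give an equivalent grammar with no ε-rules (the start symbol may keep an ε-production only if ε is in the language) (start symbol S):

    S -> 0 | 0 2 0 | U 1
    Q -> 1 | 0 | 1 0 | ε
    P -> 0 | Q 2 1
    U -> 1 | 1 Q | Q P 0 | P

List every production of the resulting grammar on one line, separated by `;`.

Nullable set = {Q}.
ε ∉ L(G), so no ε-production is kept.
For each production, add variants omitting each subset of nullable occurrences: P → Q 2 1 gives Q 2 1 | 2 1. U → Q P 0 gives Q P 0 | P 0.

S -> 0 | 0 2 0 | U 1; Q -> 1 | 0 | 1 0; P -> 0 | Q 2 1 | 2 1; U -> 1 | 1 Q | Q P 0 | P 0 | P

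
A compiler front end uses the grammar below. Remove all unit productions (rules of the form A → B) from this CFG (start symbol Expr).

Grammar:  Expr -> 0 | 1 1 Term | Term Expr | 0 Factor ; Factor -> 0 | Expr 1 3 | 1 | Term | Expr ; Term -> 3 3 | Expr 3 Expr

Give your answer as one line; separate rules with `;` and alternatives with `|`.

Expr -> 0 | 1 1 Term | Term Expr | 0 Factor; Factor -> 3 3 | Expr 3 Expr | 0 | Expr 1 3 | 1 | 1 1 Term | Term Expr | 0 Factor; Term -> 3 3 | Expr 3 Expr

Unit pairs: Factor ⇒* {Expr, Term}.
For every A with A ⇒* B via unit rules, add B's non-unit alternatives to A; then delete every rule of the form X → Y.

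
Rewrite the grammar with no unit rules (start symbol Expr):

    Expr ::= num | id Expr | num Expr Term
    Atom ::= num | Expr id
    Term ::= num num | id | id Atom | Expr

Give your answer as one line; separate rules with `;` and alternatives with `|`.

Expr ::= num | id Expr | num Expr Term; Atom ::= num | Expr id; Term ::= num num | id | id Atom | num | id Expr | num Expr Term

Unit pairs: Term ⇒* {Expr}.
Replace each nonterminal's rules with the union of the non-unit rules of every nonterminal it unit-derives.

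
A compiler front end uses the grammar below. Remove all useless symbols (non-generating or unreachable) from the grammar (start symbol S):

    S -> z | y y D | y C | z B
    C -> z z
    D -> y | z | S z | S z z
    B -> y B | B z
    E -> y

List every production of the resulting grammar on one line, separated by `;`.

S -> z | y y D | y C; C -> z z; D -> y | z | S z | S z z

Generating nonterminals: {C, D, E, S}.
Reachable from S after that: {C, D, S}.
Removed useless symbols: {B, E} and every production mentioning them.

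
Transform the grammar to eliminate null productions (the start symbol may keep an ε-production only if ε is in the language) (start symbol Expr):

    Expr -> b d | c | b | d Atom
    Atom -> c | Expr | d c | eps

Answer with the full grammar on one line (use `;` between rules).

Expr -> b d | c | b | d Atom | d; Atom -> c | Expr | d c

Nullable set = {Atom}.
ε ∉ L(G), so no ε-production is kept.
Add the nullable-subset variants: Expr → d Atom gives d Atom | d.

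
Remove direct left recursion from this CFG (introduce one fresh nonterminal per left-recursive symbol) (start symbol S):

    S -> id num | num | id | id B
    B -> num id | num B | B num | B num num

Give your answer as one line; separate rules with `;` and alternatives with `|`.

S -> id num | num | id | id B; B -> num id B' | num B B'; B' -> num B' | num num B' | ε

B is directly left-recursive.
For B: α = {num, num num}, β = {num id, num B}. Rewrite as B → β B' and B' → α B' | ε.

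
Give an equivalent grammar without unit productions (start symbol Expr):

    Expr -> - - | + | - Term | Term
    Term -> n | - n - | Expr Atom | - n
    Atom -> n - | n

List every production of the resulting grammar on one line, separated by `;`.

Unit pairs: Expr ⇒* {Term}.
For each unit pair (A, B), copy every non-unit production of B to A, then drop all unit productions.

Expr -> n | - n - | Expr Atom | - n | - - | + | - Term; Term -> n | - n - | Expr Atom | - n; Atom -> n - | n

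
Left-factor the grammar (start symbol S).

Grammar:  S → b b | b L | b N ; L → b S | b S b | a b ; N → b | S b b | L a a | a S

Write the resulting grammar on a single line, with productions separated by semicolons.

S has alternatives sharing prefix 'b': factor to S → b S' with S' → b | L | N.
L has alternatives sharing prefix 'b S': factor to L → b S L' with L' → ε | b.

S → b S'; L → a b | b S L'; N → b | S b b | L a a | a S; S' → b | L | N; L' → ε | b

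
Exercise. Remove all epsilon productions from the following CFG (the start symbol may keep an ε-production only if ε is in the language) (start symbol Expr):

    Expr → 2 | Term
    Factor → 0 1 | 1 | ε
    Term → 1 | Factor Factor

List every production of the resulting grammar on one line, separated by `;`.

Expr → 2 | Term | ε; Factor → 0 1 | 1; Term → 1 | Factor Factor | Factor

Nullable nonterminals: {Expr, Factor, Term}.
ε ∈ L(G) since Expr is nullable, so keep Expr → ε.
For each production, add variants omitting each subset of nullable occurrences: Term → Factor Factor gives Factor Factor | Factor.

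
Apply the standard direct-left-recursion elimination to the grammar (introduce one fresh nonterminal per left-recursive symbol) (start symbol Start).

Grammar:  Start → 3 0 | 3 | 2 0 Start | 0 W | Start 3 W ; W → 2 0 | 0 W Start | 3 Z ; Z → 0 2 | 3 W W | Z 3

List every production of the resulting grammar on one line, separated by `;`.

Start → 3 0 Start1 | 3 Start1 | 2 0 Start Start1 | 0 W Start1; W → 2 0 | 0 W Start | 3 Z; Z → 0 2 Z1 | 3 W W Z1; Start1 → 3 W Start1 | ε; Z1 → 3 Z1 | ε

Directly left-recursive nonterminals: Start, Z.
For Start: α = {3 W}, β = {3 0, 3, 2 0 Start, 0 W}. Rewrite as Start → β Start1 and Start1 → α Start1 | ε.
For Z: α = {3}, β = {0 2, 3 W W}. Rewrite as Z → β Z1 and Z1 → α Z1 | ε.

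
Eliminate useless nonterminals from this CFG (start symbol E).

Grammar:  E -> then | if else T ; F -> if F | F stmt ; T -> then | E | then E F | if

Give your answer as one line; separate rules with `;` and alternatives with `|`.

Generating nonterminals: {E, T}.
Reachable from E after that: {E, T}.
Removed useless symbols: {F} and every production mentioning them.

E -> then | if else T; T -> then | E | if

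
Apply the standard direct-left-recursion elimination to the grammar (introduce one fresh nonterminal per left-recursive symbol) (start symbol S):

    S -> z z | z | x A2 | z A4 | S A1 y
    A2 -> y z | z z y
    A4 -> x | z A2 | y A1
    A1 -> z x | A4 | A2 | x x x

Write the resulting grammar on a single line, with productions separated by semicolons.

S -> z z S' | z S' | x A2 S' | z A4 S'; A2 -> y z | z z y; A4 -> x | z A2 | y A1; A1 -> z x | A4 | A2 | x x x; S' -> A1 y S' | ε

Left recursion appears on S.
For S: α = {A1 y}, β = {z z, z, x A2, z A4}. Rewrite as S → β S' and S' → α S' | ε.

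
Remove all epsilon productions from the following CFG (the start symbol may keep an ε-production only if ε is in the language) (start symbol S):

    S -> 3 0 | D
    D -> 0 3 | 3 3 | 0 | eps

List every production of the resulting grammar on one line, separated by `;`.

S -> 3 0 | D | ε; D -> 0 3 | 3 3 | 0

Nullable nonterminals: {D, S}.
ε ∈ L(G) since S is nullable, so keep S → ε.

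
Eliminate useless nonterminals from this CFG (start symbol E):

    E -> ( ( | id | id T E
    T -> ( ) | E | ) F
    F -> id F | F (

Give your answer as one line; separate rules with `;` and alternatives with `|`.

Generating nonterminals: {E, T}.
Reachable from E after that: {E, T}.
Removed useless symbols: {F} and every production mentioning them.

E -> ( ( | id | id T E; T -> ( ) | E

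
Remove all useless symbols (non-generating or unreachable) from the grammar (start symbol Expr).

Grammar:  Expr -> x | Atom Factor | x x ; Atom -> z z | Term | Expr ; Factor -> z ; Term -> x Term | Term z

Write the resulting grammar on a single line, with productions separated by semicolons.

Generating nonterminals: {Atom, Expr, Factor}.
Reachable from Expr after that: {Atom, Expr, Factor}.
Removed useless symbols: {Term} and every production mentioning them.

Expr -> x | Atom Factor | x x; Atom -> z z | Expr; Factor -> z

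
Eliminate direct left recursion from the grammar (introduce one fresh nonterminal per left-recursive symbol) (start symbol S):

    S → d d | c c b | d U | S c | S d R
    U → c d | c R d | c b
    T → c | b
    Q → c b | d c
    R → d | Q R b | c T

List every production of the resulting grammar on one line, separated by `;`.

S → d d S' | c c b S' | d U S'; U → c d | c R d | c b; T → c | b; Q → c b | d c; R → d | Q R b | c T; S' → c S' | d R S' | ε

Directly left-recursive nonterminal: S.
For S: α = {c, d R}, β = {d d, c c b, d U}. Rewrite as S → β S' and S' → α S' | ε.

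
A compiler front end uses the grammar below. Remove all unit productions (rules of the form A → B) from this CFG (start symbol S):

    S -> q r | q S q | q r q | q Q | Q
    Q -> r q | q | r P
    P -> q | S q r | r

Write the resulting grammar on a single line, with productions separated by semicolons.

S -> q r | q S q | q r q | q Q | r q | q | r P; Q -> r q | q | r P; P -> q | S q r | r

Unit pairs: S ⇒* {Q}.
For each unit pair (A, B), copy every non-unit production of B to A, then drop all unit productions.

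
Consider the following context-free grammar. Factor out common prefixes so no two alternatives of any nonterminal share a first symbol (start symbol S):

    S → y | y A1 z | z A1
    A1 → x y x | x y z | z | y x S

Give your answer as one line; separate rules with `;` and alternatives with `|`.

S has alternatives sharing prefix 'y': factor to S → y S' with S' → ε | A1 z.
A1 has alternatives sharing prefix 'x y': factor to A1 → x y A1' with A1' → x | z.

S → z A1 | y S'; A1 → z | y x S | x y A1'; S' → eps | A1 z; A1' → x | z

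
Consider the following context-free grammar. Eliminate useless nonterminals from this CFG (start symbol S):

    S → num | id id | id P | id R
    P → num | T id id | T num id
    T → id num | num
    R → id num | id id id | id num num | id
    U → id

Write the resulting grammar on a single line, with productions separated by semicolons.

Generating nonterminals: {P, R, S, T, U}.
Reachable from S after that: {P, R, S, T}.
Removed useless symbols: {U} and every production mentioning them.

S → num | id id | id P | id R; P → num | T id id | T num id; T → id num | num; R → id num | id id id | id num num | id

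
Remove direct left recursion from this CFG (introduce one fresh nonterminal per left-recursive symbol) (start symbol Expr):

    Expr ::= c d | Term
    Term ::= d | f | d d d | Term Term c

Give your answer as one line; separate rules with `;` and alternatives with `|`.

Expr ::= c d | Term; Term ::= d Term1 | f Term1 | d d d Term1; Term1 ::= Term c Term1 | ε

Left recursion appears on Term.
For Term: α = {Term c}, β = {d, f, d d d}. Rewrite as Term → β Term1 and Term1 → α Term1 | ε.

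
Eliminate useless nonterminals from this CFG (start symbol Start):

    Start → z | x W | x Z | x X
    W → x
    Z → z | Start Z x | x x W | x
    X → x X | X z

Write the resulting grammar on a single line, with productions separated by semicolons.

Start → z | x W | x Z; W → x; Z → z | Start Z x | x x W | x

Generating nonterminals: {Start, W, Z}.
Reachable from Start after that: {Start, W, Z}.
Removed useless symbols: {X} and every production mentioning them.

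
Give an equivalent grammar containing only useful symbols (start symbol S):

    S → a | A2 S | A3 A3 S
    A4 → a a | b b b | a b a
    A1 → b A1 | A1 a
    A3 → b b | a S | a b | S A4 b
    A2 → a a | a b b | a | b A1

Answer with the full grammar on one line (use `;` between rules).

S → a | A2 S | A3 A3 S; A4 → a a | b b b | a b a; A3 → b b | a S | a b | S A4 b; A2 → a a | a b b | a

Generating nonterminals: {A2, A3, A4, S}.
Reachable from S after that: {A2, A3, A4, S}.
Removed useless symbols: {A1} and every production mentioning them.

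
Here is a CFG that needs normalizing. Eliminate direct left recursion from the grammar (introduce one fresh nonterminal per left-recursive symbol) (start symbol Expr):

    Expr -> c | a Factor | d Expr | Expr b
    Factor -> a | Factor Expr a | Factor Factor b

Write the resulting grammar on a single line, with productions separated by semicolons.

Directly left-recursive nonterminals: Expr, Factor.
For Expr: α = {b}, β = {c, a Factor, d Expr}. Rewrite as Expr → β Expr1 and Expr1 → α Expr1 | ε.
For Factor: α = {Expr a, Factor b}, β = {a}. Rewrite as Factor → β Factor1 and Factor1 → α Factor1 | ε.

Expr -> c Expr1 | a Factor Expr1 | d Expr Expr1; Factor -> a Factor1; Expr1 -> b Expr1 | ε; Factor1 -> Expr a Factor1 | Factor b Factor1 | ε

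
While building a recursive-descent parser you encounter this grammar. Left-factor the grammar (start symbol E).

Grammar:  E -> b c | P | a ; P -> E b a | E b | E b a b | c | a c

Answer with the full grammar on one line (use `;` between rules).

E -> b c | P | a; P -> c | a c | E b P'; P' -> ε | a P''; P'' -> ε | b

P has alternatives sharing prefix 'E b': factor to P → E b P' with P' → a | ε | a b.
P' has alternatives sharing prefix 'a': factor to P' → a P'' with P'' → ε | b.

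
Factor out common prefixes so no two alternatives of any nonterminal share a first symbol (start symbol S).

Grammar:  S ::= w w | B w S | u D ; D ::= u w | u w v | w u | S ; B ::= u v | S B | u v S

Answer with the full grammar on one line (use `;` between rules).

D has alternatives sharing prefix 'u w': factor to D → u w D' with D' → ε | v.
B has alternatives sharing prefix 'u v': factor to B → u v B' with B' → ε | S.

S ::= w w | B w S | u D; D ::= w u | S | u w D'; B ::= S B | u v B'; D' ::= epsilon | v; B' ::= epsilon | S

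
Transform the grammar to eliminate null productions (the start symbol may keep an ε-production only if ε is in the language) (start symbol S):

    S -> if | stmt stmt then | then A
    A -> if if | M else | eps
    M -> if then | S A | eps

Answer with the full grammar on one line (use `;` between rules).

S -> if | stmt stmt then | then A | then; A -> if if | M else | else; M -> if then | S A | S

Nullable set = {A, M}.
ε ∉ L(G), so no ε-production is kept.
Add the nullable-subset variants: S → then A gives then A | then. A → M else gives M else | else. M → S A gives S A | S.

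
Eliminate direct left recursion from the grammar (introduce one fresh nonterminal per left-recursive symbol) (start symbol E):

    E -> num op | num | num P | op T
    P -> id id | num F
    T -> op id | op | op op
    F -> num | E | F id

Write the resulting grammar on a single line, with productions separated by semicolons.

E -> num op | num | num P | op T; P -> id id | num F; T -> op id | op | op op; F -> num F' | E F'; F' -> id F' | ε

Directly left-recursive nonterminal: F.
For F: α = {id}, β = {num, E}. Rewrite as F → β F' and F' → α F' | ε.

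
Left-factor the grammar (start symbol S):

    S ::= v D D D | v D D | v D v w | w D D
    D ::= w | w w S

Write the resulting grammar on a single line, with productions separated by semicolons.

S has alternatives sharing prefix 'v D': factor to S → v D S' with S' → D D | D | v w.
D has alternatives sharing prefix 'w': factor to D → w D' with D' → ε | w S.
S' has alternatives sharing prefix 'D': factor to S' → D S'' with S'' → D | ε.

S ::= w D D | v D S'; D ::= w D'; S' ::= v w | D S''; D' ::= ε | w S; S'' ::= D | ε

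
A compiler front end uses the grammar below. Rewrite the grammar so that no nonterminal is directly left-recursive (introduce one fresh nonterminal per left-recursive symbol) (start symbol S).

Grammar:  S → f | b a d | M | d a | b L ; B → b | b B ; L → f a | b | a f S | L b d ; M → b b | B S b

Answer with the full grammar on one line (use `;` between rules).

S → f | b a d | M | d a | b L; B → b | b B; L → f a L' | b L' | a f S L'; M → b b | B S b; L' → b d L' | ε

Left recursion appears on L.
For L: α = {b d}, β = {f a, b, a f S}. Rewrite as L → β L' and L' → α L' | ε.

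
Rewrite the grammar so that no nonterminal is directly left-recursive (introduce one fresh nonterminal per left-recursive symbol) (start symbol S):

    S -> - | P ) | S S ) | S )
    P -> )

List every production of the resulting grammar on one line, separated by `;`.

S -> - S' | P ) S'; P -> ); S' -> S ) S' | ) S' | eps

Directly left-recursive nonterminal: S.
For S: α = {S ), )}, β = {-, P )}. Rewrite as S → β S' and S' → α S' | ε.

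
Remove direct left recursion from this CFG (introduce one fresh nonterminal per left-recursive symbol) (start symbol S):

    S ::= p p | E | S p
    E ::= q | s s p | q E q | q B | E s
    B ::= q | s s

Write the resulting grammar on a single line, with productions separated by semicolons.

S ::= p p S' | E S'; E ::= q E' | s s p E' | q E q E' | q B E'; B ::= q | s s; S' ::= p S' | ε; E' ::= s E' | ε

S, E are directly left-recursive.
For S: α = {p}, β = {p p, E}. Rewrite as S → β S' and S' → α S' | ε.
For E: α = {s}, β = {q, s s p, q E q, q B}. Rewrite as E → β E' and E' → α E' | ε.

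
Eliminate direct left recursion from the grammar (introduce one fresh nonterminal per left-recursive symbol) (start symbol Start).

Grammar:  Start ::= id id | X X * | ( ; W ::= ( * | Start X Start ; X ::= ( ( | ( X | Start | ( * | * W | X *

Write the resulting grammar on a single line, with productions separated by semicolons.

Left recursion appears on X.
For X: α = {*}, β = {( (, ( X, Start, ( *, * W}. Rewrite as X → β X1 and X1 → α X1 | ε.

Start ::= id id | X X * | (; W ::= ( * | Start X Start; X ::= ( ( X1 | ( X X1 | Start X1 | ( * X1 | * W X1; X1 ::= * X1 | ε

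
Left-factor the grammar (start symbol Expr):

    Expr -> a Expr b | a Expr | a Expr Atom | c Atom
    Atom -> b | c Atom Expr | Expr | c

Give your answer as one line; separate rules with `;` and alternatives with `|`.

Expr has alternatives sharing prefix 'a Expr': factor to Expr → a Expr Expr1 with Expr1 → b | ε | Atom.
Atom has alternatives sharing prefix 'c': factor to Atom → c Atom1 with Atom1 → Atom Expr | ε.

Expr -> c Atom | a Expr Expr1; Atom -> b | Expr | c Atom1; Expr1 -> b | ε | Atom; Atom1 -> Atom Expr | ε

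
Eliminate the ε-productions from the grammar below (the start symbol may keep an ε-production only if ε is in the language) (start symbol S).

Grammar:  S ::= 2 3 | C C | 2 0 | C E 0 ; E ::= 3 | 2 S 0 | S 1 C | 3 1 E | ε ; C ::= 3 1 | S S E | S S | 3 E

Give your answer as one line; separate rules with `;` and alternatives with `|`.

Nullable set = {E}.
ε ∉ L(G), so no ε-production is kept.
Expand every rule over subsets of its nullable positions: S → C E 0 gives C E 0 | C 0. E → 3 1 E gives 3 1 E | 3 1. C → S S E gives S S E | S S. C → 3 E gives 3 E | 3.

S ::= 2 3 | C C | 2 0 | C E 0 | C 0; E ::= 3 | 2 S 0 | S 1 C | 3 1 E | 3 1; C ::= 3 1 | S S E | S S | 3 E | 3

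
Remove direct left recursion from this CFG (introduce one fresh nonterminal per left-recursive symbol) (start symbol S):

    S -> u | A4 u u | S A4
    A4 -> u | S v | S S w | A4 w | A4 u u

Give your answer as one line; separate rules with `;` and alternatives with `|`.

S -> u S' | A4 u u S'; A4 -> u A4' | S v A4' | S S w A4'; S' -> A4 S' | ε; A4' -> w A4' | u u A4' | ε

S, A4 are directly left-recursive.
For S: α = {A4}, β = {u, A4 u u}. Rewrite as S → β S' and S' → α S' | ε.
For A4: α = {w, u u}, β = {u, S v, S S w}. Rewrite as A4 → β A4' and A4' → α A4' | ε.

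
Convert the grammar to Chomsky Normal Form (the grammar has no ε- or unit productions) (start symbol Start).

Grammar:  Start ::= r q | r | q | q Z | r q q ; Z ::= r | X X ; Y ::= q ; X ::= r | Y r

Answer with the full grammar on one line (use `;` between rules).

Start ::= X1 X2 | r | q | X2 Z | X1 Y1; Z ::= r | X X; Y ::= q; X ::= r | Y X1; X1 ::= r; X2 ::= q; Y1 ::= X2 X2

Introduce a nonterminal for each terminal appearing in a rule of length ≥ 2: X1 → r, X2 → q.
Binarize each right-hand side of length ≥ 3 by chaining fresh nonterminals (Y1, Y2, …): affected rules were Start → X1 X2 X2.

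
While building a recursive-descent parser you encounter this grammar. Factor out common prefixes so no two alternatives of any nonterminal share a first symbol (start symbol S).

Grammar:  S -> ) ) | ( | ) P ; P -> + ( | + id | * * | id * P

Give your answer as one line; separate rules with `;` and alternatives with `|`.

S -> ( | ) S'; P -> * * | id * P | + P'; S' -> ) | P; P' -> ( | id

S has alternatives sharing prefix ')': factor to S → ) S' with S' → ) | P.
P has alternatives sharing prefix '+': factor to P → + P' with P' → ( | id.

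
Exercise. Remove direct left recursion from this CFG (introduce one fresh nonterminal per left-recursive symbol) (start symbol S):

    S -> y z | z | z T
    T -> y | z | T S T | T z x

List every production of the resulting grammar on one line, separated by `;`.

S -> y z | z | z T; T -> y T' | z T'; T' -> S T T' | z x T' | ε

T is directly left-recursive.
For T: α = {S T, z x}, β = {y, z}. Rewrite as T → β T' and T' → α T' | ε.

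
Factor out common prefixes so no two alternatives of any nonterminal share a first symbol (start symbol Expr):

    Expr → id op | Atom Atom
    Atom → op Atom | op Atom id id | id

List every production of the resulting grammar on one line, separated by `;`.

Expr → id op | Atom Atom; Atom → id | op Atom Atom1; Atom1 → ε | id id

Atom has alternatives sharing prefix 'op Atom': factor to Atom → op Atom Atom1 with Atom1 → ε | id id.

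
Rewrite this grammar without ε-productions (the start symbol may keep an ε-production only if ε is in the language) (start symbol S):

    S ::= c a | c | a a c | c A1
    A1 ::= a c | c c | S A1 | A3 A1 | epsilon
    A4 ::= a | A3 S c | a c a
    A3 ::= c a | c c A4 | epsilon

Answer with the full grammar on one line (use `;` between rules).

S ::= c a | c | a a c | c A1; A1 ::= a c | c c | S A1 | S | A3 A1 | A3; A4 ::= a | A3 S c | S c | a c a; A3 ::= c a | c c A4

Nullable set = {A1, A3}.
ε ∉ L(G), so no ε-production is kept.
Expand every rule over subsets of its nullable positions: A1 → S A1 gives S A1 | S. A1 → A3 A1 gives A3 A1 | A3. A4 → A3 S c gives A3 S c | S c.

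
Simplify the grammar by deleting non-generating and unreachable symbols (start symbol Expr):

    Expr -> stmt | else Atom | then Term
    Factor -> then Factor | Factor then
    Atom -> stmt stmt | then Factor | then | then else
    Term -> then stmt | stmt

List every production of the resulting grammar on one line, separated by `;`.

Generating nonterminals: {Atom, Expr, Term}.
Reachable from Expr after that: {Atom, Expr, Term}.
Removed useless symbols: {Factor} and every production mentioning them.

Expr -> stmt | else Atom | then Term; Atom -> stmt stmt | then | then else; Term -> then stmt | stmt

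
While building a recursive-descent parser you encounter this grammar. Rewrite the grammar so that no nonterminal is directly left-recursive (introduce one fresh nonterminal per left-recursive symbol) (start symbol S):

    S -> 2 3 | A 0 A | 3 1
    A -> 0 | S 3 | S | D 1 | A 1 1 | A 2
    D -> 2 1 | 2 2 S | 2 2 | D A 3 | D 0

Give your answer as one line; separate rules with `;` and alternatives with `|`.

Left recursion appears on A, D.
For A: α = {1 1, 2}, β = {0, S 3, S, D 1}. Rewrite as A → β A' and A' → α A' | ε.
For D: α = {A 3, 0}, β = {2 1, 2 2 S, 2 2}. Rewrite as D → β D' and D' → α D' | ε.

S -> 2 3 | A 0 A | 3 1; A -> 0 A' | S 3 A' | S A' | D 1 A'; D -> 2 1 D' | 2 2 S D' | 2 2 D'; A' -> 1 1 A' | 2 A' | epsilon; D' -> A 3 D' | 0 D' | epsilon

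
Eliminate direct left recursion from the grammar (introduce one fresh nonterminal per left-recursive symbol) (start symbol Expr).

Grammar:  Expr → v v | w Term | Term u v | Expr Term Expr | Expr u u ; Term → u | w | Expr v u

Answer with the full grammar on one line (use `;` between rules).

Expr → v v Expr1 | w Term Expr1 | Term u v Expr1; Term → u | w | Expr v u; Expr1 → Term Expr Expr1 | u u Expr1 | ε

Left recursion appears on Expr.
For Expr: α = {Term Expr, u u}, β = {v v, w Term, Term u v}. Rewrite as Expr → β Expr1 and Expr1 → α Expr1 | ε.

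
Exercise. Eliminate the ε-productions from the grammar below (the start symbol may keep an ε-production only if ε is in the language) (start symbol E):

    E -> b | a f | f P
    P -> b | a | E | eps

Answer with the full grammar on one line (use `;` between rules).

The nullable symbols are {P}.
ε ∉ L(G), so no ε-production is kept.
For each production, add variants omitting each subset of nullable occurrences: E → f P gives f P | f.

E -> b | a f | f P | f; P -> b | a | E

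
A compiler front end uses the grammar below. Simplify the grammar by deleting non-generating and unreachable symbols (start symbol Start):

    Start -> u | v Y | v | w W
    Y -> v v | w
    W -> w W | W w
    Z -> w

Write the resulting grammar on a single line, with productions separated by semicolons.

Generating nonterminals: {Start, Y, Z}.
Reachable from Start after that: {Start, Y}.
Removed useless symbols: {W, Z} and every production mentioning them.

Start -> u | v Y | v; Y -> v v | w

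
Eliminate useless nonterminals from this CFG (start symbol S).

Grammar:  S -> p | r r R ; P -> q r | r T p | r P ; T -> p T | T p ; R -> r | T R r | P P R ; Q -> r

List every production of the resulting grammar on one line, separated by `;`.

Generating nonterminals: {P, Q, R, S}.
Reachable from S after that: {P, R, S}.
Removed useless symbols: {Q, T} and every production mentioning them.

S -> p | r r R; P -> q r | r P; R -> r | P P R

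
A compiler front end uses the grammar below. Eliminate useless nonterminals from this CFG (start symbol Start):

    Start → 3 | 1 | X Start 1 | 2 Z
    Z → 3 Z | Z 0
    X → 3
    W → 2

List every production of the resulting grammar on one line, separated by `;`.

Generating nonterminals: {Start, W, X}.
Reachable from Start after that: {Start, X}.
Removed useless symbols: {W, Z} and every production mentioning them.

Start → 3 | 1 | X Start 1; X → 3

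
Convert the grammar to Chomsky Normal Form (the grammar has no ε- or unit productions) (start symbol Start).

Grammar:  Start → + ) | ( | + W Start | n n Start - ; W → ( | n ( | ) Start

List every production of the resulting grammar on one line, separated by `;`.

Start → X1 X2 | ( | X1 Y1 | X3 Y2; W → ( | X3 X5 | X2 Start; X1 → +; X2 → ); X3 → n; X4 → -; X5 → (; Y1 → W Start; Y2 → X3 Y3; Y3 → Start X4

Introduce a nonterminal for each terminal appearing in a rule of length ≥ 2: X1 → +, X2 → ), X3 → n, X4 → -, X5 → (.
Binarize each right-hand side of length ≥ 3 by chaining fresh nonterminals (Y1, Y2, …): affected rules were Start → X1 W Start; Start → X3 X3 Start X4.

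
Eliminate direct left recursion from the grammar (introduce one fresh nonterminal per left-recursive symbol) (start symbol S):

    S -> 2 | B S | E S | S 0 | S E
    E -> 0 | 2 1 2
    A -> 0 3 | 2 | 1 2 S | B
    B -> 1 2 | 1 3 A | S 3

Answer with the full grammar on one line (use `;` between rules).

Left recursion appears on S.
For S: α = {0, E}, β = {2, B S, E S}. Rewrite as S → β S' and S' → α S' | ε.

S -> 2 S' | B S S' | E S S'; E -> 0 | 2 1 2; A -> 0 3 | 2 | 1 2 S | B; B -> 1 2 | 1 3 A | S 3; S' -> 0 S' | E S' | ε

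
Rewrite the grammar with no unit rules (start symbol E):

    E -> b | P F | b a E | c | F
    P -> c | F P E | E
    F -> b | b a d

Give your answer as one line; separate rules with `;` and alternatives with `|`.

Unit pairs: E ⇒* {F}; P ⇒* {E, F}.
For every A with A ⇒* B via unit rules, add B's non-unit alternatives to A; then delete every rule of the form X → Y.

E -> b | P F | b a E | c | b a d; P -> b | P F | b a E | c | F P E | b a d; F -> b | b a d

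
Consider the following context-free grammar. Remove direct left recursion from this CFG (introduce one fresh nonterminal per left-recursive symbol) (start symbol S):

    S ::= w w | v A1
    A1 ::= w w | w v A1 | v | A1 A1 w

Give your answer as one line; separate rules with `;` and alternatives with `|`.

S ::= w w | v A1; A1 ::= w w A1' | w v A1 A1' | v A1'; A1' ::= A1 w A1' | eps

Directly left-recursive nonterminal: A1.
For A1: α = {A1 w}, β = {w w, w v A1, v}. Rewrite as A1 → β A1' and A1' → α A1' | ε.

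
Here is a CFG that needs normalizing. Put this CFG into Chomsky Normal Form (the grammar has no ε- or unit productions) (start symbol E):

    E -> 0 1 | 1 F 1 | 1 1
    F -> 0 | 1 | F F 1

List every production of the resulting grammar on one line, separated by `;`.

E -> X1 X2 | X2 Y1 | X2 X2; F -> 0 | 1 | F Y2; X1 -> 0; X2 -> 1; Y1 -> F X2; Y2 -> F X2

Introduce a nonterminal for each terminal appearing in a rule of length ≥ 2: X1 → 0, X2 → 1.
Binarize each right-hand side of length ≥ 3 by chaining fresh nonterminals (Y1, Y2, …): affected rules were E → X2 F X2; F → F F X2.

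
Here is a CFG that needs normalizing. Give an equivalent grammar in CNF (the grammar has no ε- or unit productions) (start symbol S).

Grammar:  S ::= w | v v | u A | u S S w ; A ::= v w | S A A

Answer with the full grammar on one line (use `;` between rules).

Introduce a nonterminal for each terminal appearing in a rule of length ≥ 2: X1 → v, X2 → u, X3 → w.
Binarize each right-hand side of length ≥ 3 by chaining fresh nonterminals (Y1, Y2, …): affected rules were S → X2 S S X3; A → S A A.

S ::= w | X1 X1 | X2 A | X2 Y1; A ::= X1 X3 | S Y3; X1 ::= v; X2 ::= u; X3 ::= w; Y1 ::= S Y2; Y2 ::= S X3; Y3 ::= A A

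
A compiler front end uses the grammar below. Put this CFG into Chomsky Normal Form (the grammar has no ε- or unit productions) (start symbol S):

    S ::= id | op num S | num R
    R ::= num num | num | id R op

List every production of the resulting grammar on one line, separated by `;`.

S ::= id | X1 Y1 | X2 R; R ::= X2 X2 | num | X3 Y2; X1 ::= op; X2 ::= num; X3 ::= id; Y1 ::= X2 S; Y2 ::= R X1

Introduce a nonterminal for each terminal appearing in a rule of length ≥ 2: X1 → op, X2 → num, X3 → id.
Binarize each right-hand side of length ≥ 3 by chaining fresh nonterminals (Y1, Y2, …): affected rules were S → X1 X2 S; R → X3 R X1.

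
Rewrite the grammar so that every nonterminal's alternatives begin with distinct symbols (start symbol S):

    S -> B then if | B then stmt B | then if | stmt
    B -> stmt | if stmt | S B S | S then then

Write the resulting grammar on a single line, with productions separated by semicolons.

S has alternatives sharing prefix 'B then': factor to S → B then S' with S' → if | stmt B.
B has alternatives sharing prefix 'S': factor to B → S B' with B' → B S | then then.

S -> then if | stmt | B then S'; B -> stmt | if stmt | S B'; S' -> if | stmt B; B' -> B S | then then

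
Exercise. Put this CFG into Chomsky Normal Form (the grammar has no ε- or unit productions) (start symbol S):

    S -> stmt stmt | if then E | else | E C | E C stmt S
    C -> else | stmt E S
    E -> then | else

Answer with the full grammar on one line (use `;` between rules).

Introduce a nonterminal for each terminal appearing in a rule of length ≥ 2: X1 → stmt, X2 → if, X3 → then.
Binarize each right-hand side of length ≥ 3 by chaining fresh nonterminals (Y1, Y2, …): affected rules were S → X2 X3 E; S → E C X1 S; C → X1 E S.

S -> X1 X1 | X2 Y1 | else | E C | E Y2; C -> else | X1 Y4; E -> then | else; X1 -> stmt; X2 -> if; X3 -> then; Y1 -> X3 E; Y2 -> C Y3; Y3 -> X1 S; Y4 -> E S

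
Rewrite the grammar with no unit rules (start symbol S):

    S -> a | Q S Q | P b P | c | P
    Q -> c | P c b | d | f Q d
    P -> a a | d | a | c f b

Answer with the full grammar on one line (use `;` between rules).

S -> a | Q S Q | P b P | c | a a | d | c f b; Q -> c | P c b | d | f Q d; P -> a a | d | a | c f b

Unit pairs: S ⇒* {P}.
Replace each nonterminal's rules with the union of the non-unit rules of every nonterminal it unit-derives.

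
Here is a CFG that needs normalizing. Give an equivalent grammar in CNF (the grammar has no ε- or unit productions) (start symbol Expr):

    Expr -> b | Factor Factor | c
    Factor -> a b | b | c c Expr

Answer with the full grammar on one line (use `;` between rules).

Introduce a nonterminal for each terminal appearing in a rule of length ≥ 2: X1 → a, X2 → b, X3 → c.
Binarize each right-hand side of length ≥ 3 by chaining fresh nonterminals (Y1, Y2, …): affected rules were Factor → X3 X3 Expr.

Expr -> b | Factor Factor | c; Factor -> X1 X2 | b | X3 Y1; X1 -> a; X2 -> b; X3 -> c; Y1 -> X3 Expr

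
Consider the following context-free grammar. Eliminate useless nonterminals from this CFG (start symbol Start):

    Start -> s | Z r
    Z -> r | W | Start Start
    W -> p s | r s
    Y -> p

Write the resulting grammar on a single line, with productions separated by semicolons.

Generating nonterminals: {Start, W, Y, Z}.
Reachable from Start after that: {Start, W, Z}.
Removed useless symbols: {Y} and every production mentioning them.

Start -> s | Z r; Z -> r | W | Start Start; W -> p s | r s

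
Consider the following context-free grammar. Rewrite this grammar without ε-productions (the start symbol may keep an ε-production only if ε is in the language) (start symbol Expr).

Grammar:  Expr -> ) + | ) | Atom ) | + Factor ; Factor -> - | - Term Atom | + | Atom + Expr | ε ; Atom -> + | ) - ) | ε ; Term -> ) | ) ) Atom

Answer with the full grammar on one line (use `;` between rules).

Nullable set = {Atom, Factor}.
ε ∉ L(G), so no ε-production is kept.
Add the nullable-subset variants: Expr → + Factor gives + Factor | +. Factor → - Term Atom gives - Term Atom | - Term. Factor → Atom + Expr gives Atom + Expr | + Expr. Term → ) ) Atom gives ) ) Atom | ) ).

Expr -> ) + | ) | Atom ) | + Factor | +; Factor -> - | - Term Atom | - Term | + | Atom + Expr | + Expr; Atom -> + | ) - ); Term -> ) | ) ) Atom | ) )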